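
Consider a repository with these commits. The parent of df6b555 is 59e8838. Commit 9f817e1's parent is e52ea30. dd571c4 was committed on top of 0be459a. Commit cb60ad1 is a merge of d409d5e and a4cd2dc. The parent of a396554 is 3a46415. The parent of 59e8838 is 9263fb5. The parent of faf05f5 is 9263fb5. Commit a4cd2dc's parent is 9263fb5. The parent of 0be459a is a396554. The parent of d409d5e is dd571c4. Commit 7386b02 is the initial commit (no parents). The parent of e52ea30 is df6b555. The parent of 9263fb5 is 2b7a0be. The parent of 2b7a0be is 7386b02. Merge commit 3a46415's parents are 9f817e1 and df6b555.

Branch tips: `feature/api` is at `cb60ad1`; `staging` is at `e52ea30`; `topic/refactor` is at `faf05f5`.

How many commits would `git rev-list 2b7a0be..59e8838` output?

Reachable from 59e8838: {2b7a0be, 59e8838, 7386b02, 9263fb5}.
Reachable from 2b7a0be: {2b7a0be, 7386b02}.
In 59e8838's history but not 2b7a0be's: {59e8838, 9263fb5} — 2 commits.

2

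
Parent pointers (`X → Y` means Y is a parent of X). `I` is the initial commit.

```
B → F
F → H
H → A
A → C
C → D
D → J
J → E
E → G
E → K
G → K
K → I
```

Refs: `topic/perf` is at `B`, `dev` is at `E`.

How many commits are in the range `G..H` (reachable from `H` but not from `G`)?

Reachable from H: {A, C, D, E, G, H, I, J, K}.
Reachable from G: {G, I, K}.
In H's history but not G's: {A, C, D, E, H, J} — 6 commits.

6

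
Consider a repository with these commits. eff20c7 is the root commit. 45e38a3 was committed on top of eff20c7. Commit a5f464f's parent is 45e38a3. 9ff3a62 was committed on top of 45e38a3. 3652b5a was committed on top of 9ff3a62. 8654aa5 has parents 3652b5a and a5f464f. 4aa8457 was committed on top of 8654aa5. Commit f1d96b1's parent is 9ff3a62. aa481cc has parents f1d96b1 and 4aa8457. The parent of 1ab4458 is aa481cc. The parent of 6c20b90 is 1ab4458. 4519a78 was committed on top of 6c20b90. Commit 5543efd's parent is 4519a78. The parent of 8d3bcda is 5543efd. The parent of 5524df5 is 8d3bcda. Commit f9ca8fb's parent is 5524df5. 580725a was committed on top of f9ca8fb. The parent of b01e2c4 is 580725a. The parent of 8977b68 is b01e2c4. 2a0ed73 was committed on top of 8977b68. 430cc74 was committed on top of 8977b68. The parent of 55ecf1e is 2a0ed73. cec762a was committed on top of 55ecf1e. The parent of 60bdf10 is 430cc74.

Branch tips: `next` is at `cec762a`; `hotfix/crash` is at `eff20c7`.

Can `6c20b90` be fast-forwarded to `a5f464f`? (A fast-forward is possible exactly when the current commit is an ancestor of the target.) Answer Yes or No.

A fast-forward from 6c20b90 to a5f464f is possible iff 6c20b90 is an ancestor of a5f464f.
Ancestors of a5f464f: {45e38a3, a5f464f, eff20c7}.
6c20b90 is not among them, so fast-forward is not possible.

No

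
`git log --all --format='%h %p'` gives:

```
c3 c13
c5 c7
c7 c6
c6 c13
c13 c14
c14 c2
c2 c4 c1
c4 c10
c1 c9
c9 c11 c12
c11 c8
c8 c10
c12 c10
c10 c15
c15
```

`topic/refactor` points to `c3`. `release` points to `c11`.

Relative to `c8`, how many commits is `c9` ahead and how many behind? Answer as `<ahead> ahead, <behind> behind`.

Reachable from c9: {c10, c11, c12, c15, c8, c9}.
Reachable from c8: {c10, c15, c8}.
Only in c9's history (ahead): {c11, c12, c9} — 3.
Only in c8's history (behind): {} — 0.

3 ahead, 0 behind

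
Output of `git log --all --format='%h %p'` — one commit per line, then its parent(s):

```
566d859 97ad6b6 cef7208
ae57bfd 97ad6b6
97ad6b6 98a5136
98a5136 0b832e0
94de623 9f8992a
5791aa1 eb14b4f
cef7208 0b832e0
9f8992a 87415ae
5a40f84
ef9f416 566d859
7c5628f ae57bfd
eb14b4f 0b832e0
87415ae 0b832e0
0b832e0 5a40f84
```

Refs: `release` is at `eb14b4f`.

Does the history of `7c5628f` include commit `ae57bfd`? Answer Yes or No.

Ancestors of 7c5628f (commits reachable by following parents): {0b832e0, 5a40f84, 7c5628f, 97ad6b6, 98a5136, ae57bfd}.
ae57bfd is in that set, so it is an ancestor of 7c5628f.

Yes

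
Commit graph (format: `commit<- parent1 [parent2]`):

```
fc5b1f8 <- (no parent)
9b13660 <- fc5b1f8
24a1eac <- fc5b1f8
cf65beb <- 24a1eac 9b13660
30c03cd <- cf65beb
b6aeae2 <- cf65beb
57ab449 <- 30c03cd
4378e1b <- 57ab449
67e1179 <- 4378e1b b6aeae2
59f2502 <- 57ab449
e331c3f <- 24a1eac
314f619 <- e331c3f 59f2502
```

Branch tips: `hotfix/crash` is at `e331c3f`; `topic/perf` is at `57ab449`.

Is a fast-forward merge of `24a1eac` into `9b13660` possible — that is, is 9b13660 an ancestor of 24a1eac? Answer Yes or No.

A fast-forward from 9b13660 to 24a1eac is possible iff 9b13660 is an ancestor of 24a1eac.
Ancestors of 24a1eac: {24a1eac, fc5b1f8}.
9b13660 is not among them, so fast-forward is not possible.

No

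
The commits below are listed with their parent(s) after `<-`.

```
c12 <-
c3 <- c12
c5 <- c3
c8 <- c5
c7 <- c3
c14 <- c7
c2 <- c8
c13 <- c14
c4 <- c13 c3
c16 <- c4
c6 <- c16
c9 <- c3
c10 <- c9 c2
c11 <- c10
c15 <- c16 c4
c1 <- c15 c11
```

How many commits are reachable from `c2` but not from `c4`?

3

Reachable from c2: {c12, c2, c3, c5, c8}.
Reachable from c4: {c12, c13, c14, c3, c4, c7}.
In c2's history but not c4's: {c2, c5, c8} — 3 commits.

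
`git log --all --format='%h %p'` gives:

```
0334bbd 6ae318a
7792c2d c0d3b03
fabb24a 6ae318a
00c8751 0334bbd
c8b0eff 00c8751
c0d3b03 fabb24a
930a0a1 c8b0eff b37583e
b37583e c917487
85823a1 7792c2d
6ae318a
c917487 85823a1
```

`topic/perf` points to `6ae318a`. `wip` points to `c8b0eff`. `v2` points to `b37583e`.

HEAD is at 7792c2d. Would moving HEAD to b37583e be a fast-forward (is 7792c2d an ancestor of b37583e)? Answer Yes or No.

Yes

A fast-forward from 7792c2d to b37583e is possible iff 7792c2d is an ancestor of b37583e.
Ancestors of b37583e: {6ae318a, 7792c2d, 85823a1, b37583e, c0d3b03, c917487, fabb24a}.
7792c2d is among them, so fast-forward is possible.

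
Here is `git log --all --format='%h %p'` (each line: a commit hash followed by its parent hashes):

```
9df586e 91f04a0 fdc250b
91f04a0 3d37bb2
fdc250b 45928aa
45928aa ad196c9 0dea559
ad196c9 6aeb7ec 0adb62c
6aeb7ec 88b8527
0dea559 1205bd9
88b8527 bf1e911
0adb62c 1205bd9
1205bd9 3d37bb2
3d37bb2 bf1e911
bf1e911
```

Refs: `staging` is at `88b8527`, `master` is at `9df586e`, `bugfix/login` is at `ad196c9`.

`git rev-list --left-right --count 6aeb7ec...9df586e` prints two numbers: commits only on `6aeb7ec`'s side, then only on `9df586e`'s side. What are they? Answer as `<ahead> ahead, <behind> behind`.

0 ahead, 9 behind

Reachable from 6aeb7ec: {6aeb7ec, 88b8527, bf1e911}.
Reachable from 9df586e: {0adb62c, 0dea559, 1205bd9, 3d37bb2, 45928aa, 6aeb7ec, 88b8527, 91f04a0, 9df586e, ad196c9, bf1e911, fdc250b}.
Only in 6aeb7ec's history (ahead): {} — 0.
Only in 9df586e's history (behind): {0adb62c, 0dea559, 1205bd9, 3d37bb2, 45928aa, 91f04a0, 9df586e, ad196c9, fdc250b} — 9.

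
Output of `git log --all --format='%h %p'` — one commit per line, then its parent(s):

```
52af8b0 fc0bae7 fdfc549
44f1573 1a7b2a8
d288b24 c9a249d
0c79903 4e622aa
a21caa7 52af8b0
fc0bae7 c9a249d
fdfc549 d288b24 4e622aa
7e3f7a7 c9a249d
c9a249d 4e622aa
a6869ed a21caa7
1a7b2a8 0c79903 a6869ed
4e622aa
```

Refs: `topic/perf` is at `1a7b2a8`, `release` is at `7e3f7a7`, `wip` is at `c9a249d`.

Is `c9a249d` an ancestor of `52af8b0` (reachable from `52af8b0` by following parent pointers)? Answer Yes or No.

Yes

Ancestors of 52af8b0 (commits reachable by following parents): {4e622aa, 52af8b0, c9a249d, d288b24, fc0bae7, fdfc549}.
c9a249d is in that set, so it is an ancestor of 52af8b0.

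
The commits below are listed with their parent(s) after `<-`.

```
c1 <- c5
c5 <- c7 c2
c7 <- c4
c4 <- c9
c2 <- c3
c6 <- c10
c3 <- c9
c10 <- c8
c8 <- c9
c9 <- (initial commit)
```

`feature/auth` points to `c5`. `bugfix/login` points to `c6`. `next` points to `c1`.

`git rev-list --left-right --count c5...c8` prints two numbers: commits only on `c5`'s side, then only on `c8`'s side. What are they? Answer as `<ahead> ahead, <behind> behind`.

5 ahead, 1 behind

Reachable from c5: {c2, c3, c4, c5, c7, c9}.
Reachable from c8: {c8, c9}.
Only in c5's history (ahead): {c2, c3, c4, c5, c7} — 5.
Only in c8's history (behind): {c8} — 1.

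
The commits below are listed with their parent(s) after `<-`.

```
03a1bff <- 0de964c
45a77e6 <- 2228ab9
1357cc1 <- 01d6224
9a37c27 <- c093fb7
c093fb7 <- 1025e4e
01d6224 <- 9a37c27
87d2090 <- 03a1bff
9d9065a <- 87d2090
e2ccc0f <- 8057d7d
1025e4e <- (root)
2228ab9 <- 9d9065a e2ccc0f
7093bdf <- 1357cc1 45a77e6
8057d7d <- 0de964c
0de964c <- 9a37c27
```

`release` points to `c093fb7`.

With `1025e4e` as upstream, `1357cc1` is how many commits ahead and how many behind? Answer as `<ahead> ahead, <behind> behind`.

Reachable from 1357cc1: {01d6224, 1025e4e, 1357cc1, 9a37c27, c093fb7}.
Reachable from 1025e4e: {1025e4e}.
Only in 1357cc1's history (ahead): {01d6224, 1357cc1, 9a37c27, c093fb7} — 4.
Only in 1025e4e's history (behind): {} — 0.

4 ahead, 0 behind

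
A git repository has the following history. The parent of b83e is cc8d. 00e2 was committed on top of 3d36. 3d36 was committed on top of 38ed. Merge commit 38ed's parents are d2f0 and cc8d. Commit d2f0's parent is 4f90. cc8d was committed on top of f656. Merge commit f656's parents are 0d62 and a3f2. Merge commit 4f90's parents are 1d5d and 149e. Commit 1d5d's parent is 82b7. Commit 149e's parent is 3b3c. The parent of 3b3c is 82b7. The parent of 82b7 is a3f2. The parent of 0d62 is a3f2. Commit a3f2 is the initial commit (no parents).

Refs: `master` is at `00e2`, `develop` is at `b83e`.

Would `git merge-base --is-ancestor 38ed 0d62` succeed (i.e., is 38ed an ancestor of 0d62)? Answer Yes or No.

No

Ancestors of 0d62: {0d62, a3f2}.
38ed is not in that set, so it is not an ancestor of 0d62.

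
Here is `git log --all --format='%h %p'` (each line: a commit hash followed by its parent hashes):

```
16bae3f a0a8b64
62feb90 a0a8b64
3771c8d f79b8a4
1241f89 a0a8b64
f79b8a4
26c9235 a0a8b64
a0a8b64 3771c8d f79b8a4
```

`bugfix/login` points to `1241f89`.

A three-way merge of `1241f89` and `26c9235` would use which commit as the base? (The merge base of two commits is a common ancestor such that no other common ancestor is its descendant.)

a0a8b64

Ancestors of 1241f89: {1241f89, 3771c8d, a0a8b64, f79b8a4}.
Ancestors of 26c9235: {26c9235, 3771c8d, a0a8b64, f79b8a4}.
Common ancestors: {3771c8d, a0a8b64, f79b8a4}.
Among these, a0a8b64 is not an ancestor of any other common ancestor — it is the merge base.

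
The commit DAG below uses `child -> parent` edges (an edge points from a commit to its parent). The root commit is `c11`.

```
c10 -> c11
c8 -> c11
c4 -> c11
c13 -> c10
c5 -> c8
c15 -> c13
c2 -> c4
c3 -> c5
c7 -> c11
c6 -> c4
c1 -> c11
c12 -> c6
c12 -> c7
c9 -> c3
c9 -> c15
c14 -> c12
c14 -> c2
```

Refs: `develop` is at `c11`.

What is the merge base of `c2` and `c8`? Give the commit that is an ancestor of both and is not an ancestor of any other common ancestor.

Ancestors of c2: {c11, c2, c4}.
Ancestors of c8: {c11, c8}.
Common ancestors: {c11}.
The only common ancestor is c11, so it is the merge base.

c11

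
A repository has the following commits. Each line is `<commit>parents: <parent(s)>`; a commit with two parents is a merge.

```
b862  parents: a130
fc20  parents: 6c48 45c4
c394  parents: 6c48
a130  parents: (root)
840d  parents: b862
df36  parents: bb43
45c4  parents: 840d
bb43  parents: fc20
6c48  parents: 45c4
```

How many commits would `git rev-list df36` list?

Walking parent pointers from df36: reachable set = {45c4, 6c48, 840d, a130, b862, bb43, df36, fc20}.
That is 8 commits.

8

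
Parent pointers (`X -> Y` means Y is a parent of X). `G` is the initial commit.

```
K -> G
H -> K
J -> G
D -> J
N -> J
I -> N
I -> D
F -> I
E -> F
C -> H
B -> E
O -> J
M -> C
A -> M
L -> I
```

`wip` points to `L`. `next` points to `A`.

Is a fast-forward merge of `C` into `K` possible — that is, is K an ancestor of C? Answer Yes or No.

Yes

A fast-forward from K to C is possible iff K is an ancestor of C.
Ancestors of C: {C, G, H, K}.
K is among them, so fast-forward is possible.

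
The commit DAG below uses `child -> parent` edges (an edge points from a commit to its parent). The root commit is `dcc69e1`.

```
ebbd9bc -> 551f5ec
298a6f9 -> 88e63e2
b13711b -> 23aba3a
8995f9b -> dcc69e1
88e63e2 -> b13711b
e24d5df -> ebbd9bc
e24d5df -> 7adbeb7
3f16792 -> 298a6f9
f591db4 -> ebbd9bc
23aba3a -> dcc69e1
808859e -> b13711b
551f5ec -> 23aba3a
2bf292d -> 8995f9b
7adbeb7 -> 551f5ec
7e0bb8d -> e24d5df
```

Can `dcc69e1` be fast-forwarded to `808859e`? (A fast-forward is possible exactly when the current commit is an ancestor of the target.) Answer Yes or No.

Yes

A fast-forward from dcc69e1 to 808859e is possible iff dcc69e1 is an ancestor of 808859e.
Ancestors of 808859e: {23aba3a, 808859e, b13711b, dcc69e1}.
dcc69e1 is among them, so fast-forward is possible.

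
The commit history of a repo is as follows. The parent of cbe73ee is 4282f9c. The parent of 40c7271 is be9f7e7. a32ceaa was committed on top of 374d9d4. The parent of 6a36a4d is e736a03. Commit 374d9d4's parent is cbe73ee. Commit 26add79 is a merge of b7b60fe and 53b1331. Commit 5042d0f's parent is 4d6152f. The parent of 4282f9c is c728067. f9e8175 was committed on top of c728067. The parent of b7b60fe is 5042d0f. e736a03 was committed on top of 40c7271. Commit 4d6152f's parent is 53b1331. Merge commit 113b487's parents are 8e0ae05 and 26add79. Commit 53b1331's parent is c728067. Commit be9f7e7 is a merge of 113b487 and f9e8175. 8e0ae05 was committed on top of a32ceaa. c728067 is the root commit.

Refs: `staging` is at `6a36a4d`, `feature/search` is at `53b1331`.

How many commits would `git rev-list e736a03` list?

16

Walking parent pointers from e736a03: reachable set = {113b487, 26add79, 374d9d4, 40c7271, 4282f9c, 4d6152f, 5042d0f, 53b1331, 8e0ae05, a32ceaa, b7b60fe, be9f7e7, c728067, cbe73ee, e736a03, f9e8175}.
That is 16 commits.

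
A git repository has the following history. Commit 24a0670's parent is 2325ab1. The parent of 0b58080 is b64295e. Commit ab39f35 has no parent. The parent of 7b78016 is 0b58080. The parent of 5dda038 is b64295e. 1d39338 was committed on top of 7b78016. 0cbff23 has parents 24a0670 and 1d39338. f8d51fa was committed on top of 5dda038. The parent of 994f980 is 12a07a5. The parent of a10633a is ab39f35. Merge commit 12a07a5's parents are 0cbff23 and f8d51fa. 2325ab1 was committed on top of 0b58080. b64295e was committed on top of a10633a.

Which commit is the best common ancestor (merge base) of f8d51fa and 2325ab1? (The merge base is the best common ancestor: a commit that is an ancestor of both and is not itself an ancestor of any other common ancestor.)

b64295e

Ancestors of f8d51fa: {5dda038, a10633a, ab39f35, b64295e, f8d51fa}.
Ancestors of 2325ab1: {0b58080, 2325ab1, a10633a, ab39f35, b64295e}.
Common ancestors: {a10633a, ab39f35, b64295e}.
Among these, b64295e is not an ancestor of any other common ancestor — it is the merge base.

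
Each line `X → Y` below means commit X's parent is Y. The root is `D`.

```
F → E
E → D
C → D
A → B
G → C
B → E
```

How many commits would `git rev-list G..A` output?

3

Reachable from A: {A, B, D, E}.
Reachable from G: {C, D, G}.
In A's history but not G's: {A, B, E} — 3 commits.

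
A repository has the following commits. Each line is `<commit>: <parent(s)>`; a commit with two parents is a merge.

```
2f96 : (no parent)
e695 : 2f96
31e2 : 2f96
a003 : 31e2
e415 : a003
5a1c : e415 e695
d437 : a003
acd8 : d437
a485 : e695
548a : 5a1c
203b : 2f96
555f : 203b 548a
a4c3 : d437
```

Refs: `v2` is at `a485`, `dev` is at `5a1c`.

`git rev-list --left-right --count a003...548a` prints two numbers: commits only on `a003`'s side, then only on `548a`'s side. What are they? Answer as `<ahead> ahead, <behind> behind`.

Reachable from a003: {2f96, 31e2, a003}.
Reachable from 548a: {2f96, 31e2, 548a, 5a1c, a003, e415, e695}.
Only in a003's history (ahead): {} — 0.
Only in 548a's history (behind): {548a, 5a1c, e415, e695} — 4.

0 ahead, 4 behind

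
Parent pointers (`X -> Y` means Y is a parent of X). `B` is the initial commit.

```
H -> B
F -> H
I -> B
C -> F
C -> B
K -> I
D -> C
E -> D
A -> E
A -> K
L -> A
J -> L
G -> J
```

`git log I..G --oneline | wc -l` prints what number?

10

Reachable from G: {A, B, C, D, E, F, G, H, I, J, K, L}.
Reachable from I: {B, I}.
In G's history but not I's: {A, C, D, E, F, G, H, J, K, L} — 10 commits.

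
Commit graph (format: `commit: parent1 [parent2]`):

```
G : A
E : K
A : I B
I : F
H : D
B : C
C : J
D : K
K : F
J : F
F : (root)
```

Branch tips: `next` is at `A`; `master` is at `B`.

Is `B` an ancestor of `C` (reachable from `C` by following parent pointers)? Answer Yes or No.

Ancestors of C: {C, F, J}.
B is not in that set, so it is not an ancestor of C.

No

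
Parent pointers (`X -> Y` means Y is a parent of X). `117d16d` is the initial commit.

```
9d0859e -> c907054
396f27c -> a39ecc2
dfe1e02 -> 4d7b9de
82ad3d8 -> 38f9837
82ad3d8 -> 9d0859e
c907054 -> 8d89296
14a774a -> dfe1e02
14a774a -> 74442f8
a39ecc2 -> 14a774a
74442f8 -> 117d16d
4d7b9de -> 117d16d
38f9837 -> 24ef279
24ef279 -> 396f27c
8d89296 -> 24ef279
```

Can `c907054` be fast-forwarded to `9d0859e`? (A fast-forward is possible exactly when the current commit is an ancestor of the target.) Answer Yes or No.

A fast-forward from c907054 to 9d0859e is possible iff c907054 is an ancestor of 9d0859e.
Ancestors of 9d0859e: {117d16d, 14a774a, 24ef279, 396f27c, 4d7b9de, 74442f8, 8d89296, 9d0859e, a39ecc2, c907054, dfe1e02}.
c907054 is among them, so fast-forward is possible.

Yes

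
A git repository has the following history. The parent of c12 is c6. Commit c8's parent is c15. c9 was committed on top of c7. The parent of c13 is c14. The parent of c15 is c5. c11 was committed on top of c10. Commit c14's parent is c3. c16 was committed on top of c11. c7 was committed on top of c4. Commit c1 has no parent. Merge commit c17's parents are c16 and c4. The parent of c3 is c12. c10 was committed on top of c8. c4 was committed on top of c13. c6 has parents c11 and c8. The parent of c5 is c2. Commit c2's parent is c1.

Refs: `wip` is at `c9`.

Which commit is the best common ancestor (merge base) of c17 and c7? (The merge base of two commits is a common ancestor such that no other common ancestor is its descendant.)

Ancestors of c17: {c1, c10, c11, c12, c13, c14, c15, c16, c17, c2, c3, c4, c5, c6, c8}.
Ancestors of c7: {c1, c10, c11, c12, c13, c14, c15, c2, c3, c4, c5, c6, c7, c8}.
Common ancestors: {c1, c10, c11, c12, c13, c14, c15, c2, c3, c4, c5, c6, c8}.
Among these, c4 is not an ancestor of any other common ancestor — it is the merge base.

c4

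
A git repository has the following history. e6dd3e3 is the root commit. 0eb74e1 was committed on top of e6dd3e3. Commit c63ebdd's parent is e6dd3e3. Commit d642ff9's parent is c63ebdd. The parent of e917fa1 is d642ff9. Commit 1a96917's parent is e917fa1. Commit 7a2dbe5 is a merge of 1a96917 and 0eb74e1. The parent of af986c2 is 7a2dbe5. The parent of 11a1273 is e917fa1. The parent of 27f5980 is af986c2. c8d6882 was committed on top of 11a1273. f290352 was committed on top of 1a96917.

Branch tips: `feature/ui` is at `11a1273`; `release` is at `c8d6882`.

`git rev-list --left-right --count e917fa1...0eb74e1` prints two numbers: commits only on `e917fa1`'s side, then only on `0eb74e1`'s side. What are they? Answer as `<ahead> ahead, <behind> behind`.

3 ahead, 1 behind

Reachable from e917fa1: {c63ebdd, d642ff9, e6dd3e3, e917fa1}.
Reachable from 0eb74e1: {0eb74e1, e6dd3e3}.
Only in e917fa1's history (ahead): {c63ebdd, d642ff9, e917fa1} — 3.
Only in 0eb74e1's history (behind): {0eb74e1} — 1.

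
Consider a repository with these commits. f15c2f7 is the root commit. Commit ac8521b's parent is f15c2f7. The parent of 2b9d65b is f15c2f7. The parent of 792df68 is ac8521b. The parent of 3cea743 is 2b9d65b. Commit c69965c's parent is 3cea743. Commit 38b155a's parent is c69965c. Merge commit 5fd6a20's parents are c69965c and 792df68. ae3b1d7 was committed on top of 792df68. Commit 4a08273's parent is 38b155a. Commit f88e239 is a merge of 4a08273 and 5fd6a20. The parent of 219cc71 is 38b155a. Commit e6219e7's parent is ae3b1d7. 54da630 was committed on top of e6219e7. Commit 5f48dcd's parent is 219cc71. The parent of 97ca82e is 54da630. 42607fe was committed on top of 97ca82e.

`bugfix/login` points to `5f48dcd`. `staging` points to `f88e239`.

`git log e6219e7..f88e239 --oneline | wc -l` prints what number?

Reachable from f88e239: {2b9d65b, 38b155a, 3cea743, 4a08273, 5fd6a20, 792df68, ac8521b, c69965c, f15c2f7, f88e239}.
Reachable from e6219e7: {792df68, ac8521b, ae3b1d7, e6219e7, f15c2f7}.
In f88e239's history but not e6219e7's: {2b9d65b, 38b155a, 3cea743, 4a08273, 5fd6a20, c69965c, f88e239} — 7 commits.

7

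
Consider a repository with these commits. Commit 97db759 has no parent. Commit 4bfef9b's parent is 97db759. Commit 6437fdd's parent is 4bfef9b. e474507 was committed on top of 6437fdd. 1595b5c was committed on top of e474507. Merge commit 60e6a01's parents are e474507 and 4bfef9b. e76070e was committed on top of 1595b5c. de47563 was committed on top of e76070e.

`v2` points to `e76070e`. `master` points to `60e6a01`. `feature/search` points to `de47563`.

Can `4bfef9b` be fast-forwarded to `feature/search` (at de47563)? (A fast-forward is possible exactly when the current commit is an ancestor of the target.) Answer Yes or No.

A fast-forward from 4bfef9b to de47563 is possible iff 4bfef9b is an ancestor of de47563.
Ancestors of de47563: {1595b5c, 4bfef9b, 6437fdd, 97db759, de47563, e474507, e76070e}.
4bfef9b is among them, so fast-forward is possible.

Yes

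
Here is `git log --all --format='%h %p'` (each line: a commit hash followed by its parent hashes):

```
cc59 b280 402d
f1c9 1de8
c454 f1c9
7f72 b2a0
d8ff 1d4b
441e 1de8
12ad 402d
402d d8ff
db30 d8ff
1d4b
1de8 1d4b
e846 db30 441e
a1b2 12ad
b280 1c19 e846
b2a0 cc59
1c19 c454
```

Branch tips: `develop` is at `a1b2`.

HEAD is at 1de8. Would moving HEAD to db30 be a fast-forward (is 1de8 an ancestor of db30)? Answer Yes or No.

No

A fast-forward from 1de8 to db30 is possible iff 1de8 is an ancestor of db30.
Ancestors of db30: {1d4b, d8ff, db30}.
1de8 is not among them, so fast-forward is not possible.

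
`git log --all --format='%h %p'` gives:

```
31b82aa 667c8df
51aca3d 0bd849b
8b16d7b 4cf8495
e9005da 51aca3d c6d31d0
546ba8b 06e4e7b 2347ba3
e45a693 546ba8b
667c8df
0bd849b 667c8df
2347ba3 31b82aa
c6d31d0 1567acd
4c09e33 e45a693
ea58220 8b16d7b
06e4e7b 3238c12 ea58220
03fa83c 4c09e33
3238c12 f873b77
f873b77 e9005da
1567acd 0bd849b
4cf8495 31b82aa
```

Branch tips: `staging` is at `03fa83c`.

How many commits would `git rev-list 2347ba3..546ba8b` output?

12

Reachable from 546ba8b: {06e4e7b, 0bd849b, 1567acd, 2347ba3, 31b82aa, 3238c12, 4cf8495, 51aca3d, 546ba8b, 667c8df, 8b16d7b, c6d31d0, e9005da, ea58220, f873b77}.
Reachable from 2347ba3: {2347ba3, 31b82aa, 667c8df}.
In 546ba8b's history but not 2347ba3's: {06e4e7b, 0bd849b, 1567acd, 3238c12, 4cf8495, 51aca3d, 546ba8b, 8b16d7b, c6d31d0, e9005da, ea58220, f873b77} — 12 commits.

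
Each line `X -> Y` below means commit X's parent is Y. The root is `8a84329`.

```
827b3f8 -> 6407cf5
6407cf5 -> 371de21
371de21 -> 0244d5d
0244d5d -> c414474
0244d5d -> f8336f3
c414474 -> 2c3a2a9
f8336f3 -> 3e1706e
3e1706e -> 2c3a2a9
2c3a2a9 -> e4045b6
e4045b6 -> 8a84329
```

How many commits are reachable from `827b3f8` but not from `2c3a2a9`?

7

Reachable from 827b3f8: {0244d5d, 2c3a2a9, 371de21, 3e1706e, 6407cf5, 827b3f8, 8a84329, c414474, e4045b6, f8336f3}.
Reachable from 2c3a2a9: {2c3a2a9, 8a84329, e4045b6}.
In 827b3f8's history but not 2c3a2a9's: {0244d5d, 371de21, 3e1706e, 6407cf5, 827b3f8, c414474, f8336f3} — 7 commits.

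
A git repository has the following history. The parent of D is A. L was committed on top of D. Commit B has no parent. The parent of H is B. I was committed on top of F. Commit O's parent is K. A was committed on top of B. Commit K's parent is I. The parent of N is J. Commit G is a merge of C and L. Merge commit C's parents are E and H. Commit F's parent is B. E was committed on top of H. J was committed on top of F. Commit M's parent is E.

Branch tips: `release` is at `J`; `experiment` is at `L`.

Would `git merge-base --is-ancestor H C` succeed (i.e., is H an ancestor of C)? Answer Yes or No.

Ancestors of C (commits reachable by following parents): {B, C, E, H}.
H is in that set, so it is an ancestor of C.

Yes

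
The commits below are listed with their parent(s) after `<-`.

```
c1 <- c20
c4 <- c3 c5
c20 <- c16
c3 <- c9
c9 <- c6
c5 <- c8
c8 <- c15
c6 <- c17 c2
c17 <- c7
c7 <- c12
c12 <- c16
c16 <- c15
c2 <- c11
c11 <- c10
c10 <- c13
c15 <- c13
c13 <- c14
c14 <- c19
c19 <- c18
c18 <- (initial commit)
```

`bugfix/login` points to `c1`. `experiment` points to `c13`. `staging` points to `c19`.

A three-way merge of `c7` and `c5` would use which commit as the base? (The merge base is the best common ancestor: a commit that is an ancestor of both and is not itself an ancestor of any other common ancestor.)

c15

Ancestors of c7: {c12, c13, c14, c15, c16, c18, c19, c7}.
Ancestors of c5: {c13, c14, c15, c18, c19, c5, c8}.
Common ancestors: {c13, c14, c15, c18, c19}.
Among these, c15 is not an ancestor of any other common ancestor — it is the merge base.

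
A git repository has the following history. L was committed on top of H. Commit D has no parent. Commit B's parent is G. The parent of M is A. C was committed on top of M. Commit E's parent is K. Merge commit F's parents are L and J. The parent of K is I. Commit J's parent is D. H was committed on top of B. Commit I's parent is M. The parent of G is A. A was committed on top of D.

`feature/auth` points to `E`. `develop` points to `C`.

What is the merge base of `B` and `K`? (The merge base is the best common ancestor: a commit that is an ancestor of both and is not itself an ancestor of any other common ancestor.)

Ancestors of B: {A, B, D, G}.
Ancestors of K: {A, D, I, K, M}.
Common ancestors: {A, D}.
Among these, A is not an ancestor of any other common ancestor — it is the merge base.

A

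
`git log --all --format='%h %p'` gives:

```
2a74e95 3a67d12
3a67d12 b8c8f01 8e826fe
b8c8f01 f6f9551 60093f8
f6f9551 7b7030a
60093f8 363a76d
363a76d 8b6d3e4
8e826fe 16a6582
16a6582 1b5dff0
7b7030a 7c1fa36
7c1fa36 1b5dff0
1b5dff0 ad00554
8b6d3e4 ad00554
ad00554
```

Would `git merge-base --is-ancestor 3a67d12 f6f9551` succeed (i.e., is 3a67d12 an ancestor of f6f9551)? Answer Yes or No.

Ancestors of f6f9551: {1b5dff0, 7b7030a, 7c1fa36, ad00554, f6f9551}.
3a67d12 is not in that set, so it is not an ancestor of f6f9551.

No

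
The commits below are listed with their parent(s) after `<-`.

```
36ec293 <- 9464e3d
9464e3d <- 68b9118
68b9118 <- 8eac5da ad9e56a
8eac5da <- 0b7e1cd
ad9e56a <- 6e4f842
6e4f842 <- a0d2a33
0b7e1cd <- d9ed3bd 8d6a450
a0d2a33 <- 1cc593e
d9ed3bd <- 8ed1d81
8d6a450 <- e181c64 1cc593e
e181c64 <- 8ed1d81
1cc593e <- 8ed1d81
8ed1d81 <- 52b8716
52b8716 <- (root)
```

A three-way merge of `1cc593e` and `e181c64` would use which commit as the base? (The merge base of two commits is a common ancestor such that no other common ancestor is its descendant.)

Ancestors of 1cc593e: {1cc593e, 52b8716, 8ed1d81}.
Ancestors of e181c64: {52b8716, 8ed1d81, e181c64}.
Common ancestors: {52b8716, 8ed1d81}.
Among these, 8ed1d81 is not an ancestor of any other common ancestor — it is the merge base.

8ed1d81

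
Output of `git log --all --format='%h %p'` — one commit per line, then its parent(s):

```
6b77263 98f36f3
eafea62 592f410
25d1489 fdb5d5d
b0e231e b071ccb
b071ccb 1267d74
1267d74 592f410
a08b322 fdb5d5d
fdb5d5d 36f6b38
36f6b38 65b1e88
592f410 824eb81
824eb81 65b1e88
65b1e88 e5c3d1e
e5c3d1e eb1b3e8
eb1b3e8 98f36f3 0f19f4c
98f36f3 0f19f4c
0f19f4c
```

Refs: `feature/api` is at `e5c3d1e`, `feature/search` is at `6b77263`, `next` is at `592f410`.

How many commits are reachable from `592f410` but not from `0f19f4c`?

Reachable from 592f410: {0f19f4c, 592f410, 65b1e88, 824eb81, 98f36f3, e5c3d1e, eb1b3e8}.
Reachable from 0f19f4c: {0f19f4c}.
In 592f410's history but not 0f19f4c's: {592f410, 65b1e88, 824eb81, 98f36f3, e5c3d1e, eb1b3e8} — 6 commits.

6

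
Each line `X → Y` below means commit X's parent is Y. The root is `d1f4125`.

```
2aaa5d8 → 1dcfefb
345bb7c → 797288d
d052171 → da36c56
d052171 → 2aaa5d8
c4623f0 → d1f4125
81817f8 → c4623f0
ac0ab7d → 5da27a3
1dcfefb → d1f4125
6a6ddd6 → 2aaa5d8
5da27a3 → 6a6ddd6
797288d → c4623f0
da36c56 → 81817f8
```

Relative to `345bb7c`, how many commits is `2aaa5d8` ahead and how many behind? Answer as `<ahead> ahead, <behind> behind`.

2 ahead, 3 behind

Reachable from 2aaa5d8: {1dcfefb, 2aaa5d8, d1f4125}.
Reachable from 345bb7c: {345bb7c, 797288d, c4623f0, d1f4125}.
Only in 2aaa5d8's history (ahead): {1dcfefb, 2aaa5d8} — 2.
Only in 345bb7c's history (behind): {345bb7c, 797288d, c4623f0} — 3.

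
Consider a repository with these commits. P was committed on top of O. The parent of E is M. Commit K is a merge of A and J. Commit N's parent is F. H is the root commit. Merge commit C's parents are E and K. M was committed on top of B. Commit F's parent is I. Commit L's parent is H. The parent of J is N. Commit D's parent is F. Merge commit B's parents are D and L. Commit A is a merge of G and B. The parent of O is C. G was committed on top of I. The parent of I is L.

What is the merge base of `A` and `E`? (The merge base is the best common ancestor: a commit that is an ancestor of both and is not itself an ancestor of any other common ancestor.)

B

Ancestors of A: {A, B, D, F, G, H, I, L}.
Ancestors of E: {B, D, E, F, H, I, L, M}.
Common ancestors: {B, D, F, H, I, L}.
Among these, B is not an ancestor of any other common ancestor — it is the merge base.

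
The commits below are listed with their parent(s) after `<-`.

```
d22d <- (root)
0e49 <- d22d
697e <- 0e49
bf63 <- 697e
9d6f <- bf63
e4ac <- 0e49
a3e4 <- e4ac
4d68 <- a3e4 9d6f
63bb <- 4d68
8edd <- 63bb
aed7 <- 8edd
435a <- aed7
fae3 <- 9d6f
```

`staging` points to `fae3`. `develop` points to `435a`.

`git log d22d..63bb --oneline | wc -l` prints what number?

Reachable from 63bb: {0e49, 4d68, 63bb, 697e, 9d6f, a3e4, bf63, d22d, e4ac}.
Reachable from d22d: {d22d}.
In 63bb's history but not d22d's: {0e49, 4d68, 63bb, 697e, 9d6f, a3e4, bf63, e4ac} — 8 commits.

8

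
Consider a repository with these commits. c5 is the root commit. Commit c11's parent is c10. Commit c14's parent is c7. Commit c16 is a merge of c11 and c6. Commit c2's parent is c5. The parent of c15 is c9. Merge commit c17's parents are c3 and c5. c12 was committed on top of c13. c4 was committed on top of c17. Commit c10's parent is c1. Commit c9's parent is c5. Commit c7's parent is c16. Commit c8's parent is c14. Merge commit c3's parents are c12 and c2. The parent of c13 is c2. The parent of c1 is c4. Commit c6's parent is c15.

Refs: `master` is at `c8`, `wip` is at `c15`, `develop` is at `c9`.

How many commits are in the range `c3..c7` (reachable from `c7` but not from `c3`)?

10

Reachable from c7: {c1, c10, c11, c12, c13, c15, c16, c17, c2, c3, c4, c5, c6, c7, c9}.
Reachable from c3: {c12, c13, c2, c3, c5}.
In c7's history but not c3's: {c1, c10, c11, c15, c16, c17, c4, c6, c7, c9} — 10 commits.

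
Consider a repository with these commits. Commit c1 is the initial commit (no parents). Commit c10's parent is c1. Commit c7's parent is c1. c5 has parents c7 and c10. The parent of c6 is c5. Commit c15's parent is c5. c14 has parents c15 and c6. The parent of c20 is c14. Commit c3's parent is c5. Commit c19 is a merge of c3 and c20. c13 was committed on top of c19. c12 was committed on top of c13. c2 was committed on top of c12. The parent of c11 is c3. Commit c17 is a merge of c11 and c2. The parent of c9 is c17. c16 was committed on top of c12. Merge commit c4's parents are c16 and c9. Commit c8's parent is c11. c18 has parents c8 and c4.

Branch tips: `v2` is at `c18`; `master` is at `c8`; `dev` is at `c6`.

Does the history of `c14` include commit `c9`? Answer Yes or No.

No

Ancestors of c14: {c1, c10, c14, c15, c5, c6, c7}.
c9 is not in that set, so it is not an ancestor of c14.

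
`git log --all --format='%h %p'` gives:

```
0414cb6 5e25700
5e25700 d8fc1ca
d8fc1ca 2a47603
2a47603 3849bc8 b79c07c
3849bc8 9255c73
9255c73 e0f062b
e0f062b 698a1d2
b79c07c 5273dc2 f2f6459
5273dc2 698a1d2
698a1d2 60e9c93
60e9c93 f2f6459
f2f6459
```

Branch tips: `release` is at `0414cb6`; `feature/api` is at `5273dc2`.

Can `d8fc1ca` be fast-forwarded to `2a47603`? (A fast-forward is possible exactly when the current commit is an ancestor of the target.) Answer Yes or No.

A fast-forward from d8fc1ca to 2a47603 is possible iff d8fc1ca is an ancestor of 2a47603.
Ancestors of 2a47603: {2a47603, 3849bc8, 5273dc2, 60e9c93, 698a1d2, 9255c73, b79c07c, e0f062b, f2f6459}.
d8fc1ca is not among them, so fast-forward is not possible.

No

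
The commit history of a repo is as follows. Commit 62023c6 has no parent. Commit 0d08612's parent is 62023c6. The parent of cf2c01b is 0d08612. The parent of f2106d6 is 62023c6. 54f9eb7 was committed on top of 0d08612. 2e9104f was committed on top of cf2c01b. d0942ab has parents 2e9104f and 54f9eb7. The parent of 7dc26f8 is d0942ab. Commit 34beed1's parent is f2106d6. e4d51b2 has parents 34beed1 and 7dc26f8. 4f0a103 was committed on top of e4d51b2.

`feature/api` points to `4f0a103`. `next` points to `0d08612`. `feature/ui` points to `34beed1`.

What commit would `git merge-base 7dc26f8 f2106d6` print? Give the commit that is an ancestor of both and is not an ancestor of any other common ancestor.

Ancestors of 7dc26f8: {0d08612, 2e9104f, 54f9eb7, 62023c6, 7dc26f8, cf2c01b, d0942ab}.
Ancestors of f2106d6: {62023c6, f2106d6}.
Common ancestors: {62023c6}.
The only common ancestor is 62023c6, so it is the merge base.

62023c6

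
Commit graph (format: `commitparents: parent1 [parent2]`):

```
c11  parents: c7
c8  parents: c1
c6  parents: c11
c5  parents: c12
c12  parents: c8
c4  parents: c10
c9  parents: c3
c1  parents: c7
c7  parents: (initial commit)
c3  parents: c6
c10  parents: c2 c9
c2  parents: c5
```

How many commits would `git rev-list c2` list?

Walking parent pointers from c2: reachable set = {c1, c12, c2, c5, c7, c8}.
That is 6 commits.

6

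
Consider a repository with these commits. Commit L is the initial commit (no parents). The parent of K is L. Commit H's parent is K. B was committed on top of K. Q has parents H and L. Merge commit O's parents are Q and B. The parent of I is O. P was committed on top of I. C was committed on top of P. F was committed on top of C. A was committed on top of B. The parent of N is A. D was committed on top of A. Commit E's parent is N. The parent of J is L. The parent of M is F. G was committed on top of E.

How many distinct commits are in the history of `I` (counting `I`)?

7

Walking parent pointers from I: reachable set = {B, H, I, K, L, O, Q}.
That is 7 commits.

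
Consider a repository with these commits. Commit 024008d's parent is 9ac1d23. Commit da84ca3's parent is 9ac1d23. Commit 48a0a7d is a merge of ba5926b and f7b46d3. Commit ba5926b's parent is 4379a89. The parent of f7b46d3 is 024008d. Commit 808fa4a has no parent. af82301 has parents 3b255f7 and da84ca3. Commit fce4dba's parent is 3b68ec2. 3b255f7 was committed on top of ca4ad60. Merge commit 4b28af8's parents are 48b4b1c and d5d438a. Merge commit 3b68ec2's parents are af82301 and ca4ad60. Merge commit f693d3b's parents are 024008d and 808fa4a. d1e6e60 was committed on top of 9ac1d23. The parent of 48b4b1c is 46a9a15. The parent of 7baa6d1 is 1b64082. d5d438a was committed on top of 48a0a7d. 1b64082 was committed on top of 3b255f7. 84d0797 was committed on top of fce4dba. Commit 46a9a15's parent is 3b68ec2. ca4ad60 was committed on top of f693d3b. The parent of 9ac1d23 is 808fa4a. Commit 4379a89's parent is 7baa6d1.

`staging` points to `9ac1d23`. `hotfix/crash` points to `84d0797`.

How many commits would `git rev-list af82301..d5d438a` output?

7

Reachable from d5d438a: {024008d, 1b64082, 3b255f7, 4379a89, 48a0a7d, 7baa6d1, 808fa4a, 9ac1d23, ba5926b, ca4ad60, d5d438a, f693d3b, f7b46d3}.
Reachable from af82301: {024008d, 3b255f7, 808fa4a, 9ac1d23, af82301, ca4ad60, da84ca3, f693d3b}.
In d5d438a's history but not af82301's: {1b64082, 4379a89, 48a0a7d, 7baa6d1, ba5926b, d5d438a, f7b46d3} — 7 commits.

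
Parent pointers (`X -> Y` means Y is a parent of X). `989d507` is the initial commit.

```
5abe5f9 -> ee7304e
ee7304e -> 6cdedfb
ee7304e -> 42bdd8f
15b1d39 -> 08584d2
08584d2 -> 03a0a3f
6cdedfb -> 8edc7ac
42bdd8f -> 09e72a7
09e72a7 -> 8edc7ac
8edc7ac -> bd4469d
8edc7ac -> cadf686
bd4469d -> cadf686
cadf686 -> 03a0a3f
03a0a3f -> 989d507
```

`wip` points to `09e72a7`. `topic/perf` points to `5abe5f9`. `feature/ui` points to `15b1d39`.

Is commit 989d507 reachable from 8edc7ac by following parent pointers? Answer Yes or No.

Yes

Ancestors of 8edc7ac (commits reachable by following parents): {03a0a3f, 8edc7ac, 989d507, bd4469d, cadf686}.
989d507 is in that set, so it is an ancestor of 8edc7ac.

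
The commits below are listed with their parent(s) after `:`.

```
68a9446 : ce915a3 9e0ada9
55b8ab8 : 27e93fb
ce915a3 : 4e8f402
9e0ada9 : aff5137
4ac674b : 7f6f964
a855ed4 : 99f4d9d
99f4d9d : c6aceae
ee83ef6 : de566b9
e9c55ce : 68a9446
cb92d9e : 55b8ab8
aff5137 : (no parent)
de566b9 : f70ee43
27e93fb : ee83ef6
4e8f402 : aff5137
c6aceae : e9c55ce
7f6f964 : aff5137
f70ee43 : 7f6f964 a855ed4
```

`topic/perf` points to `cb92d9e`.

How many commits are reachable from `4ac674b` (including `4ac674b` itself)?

Walking parent pointers from 4ac674b: reachable set = {4ac674b, 7f6f964, aff5137}.
That is 3 commits.

3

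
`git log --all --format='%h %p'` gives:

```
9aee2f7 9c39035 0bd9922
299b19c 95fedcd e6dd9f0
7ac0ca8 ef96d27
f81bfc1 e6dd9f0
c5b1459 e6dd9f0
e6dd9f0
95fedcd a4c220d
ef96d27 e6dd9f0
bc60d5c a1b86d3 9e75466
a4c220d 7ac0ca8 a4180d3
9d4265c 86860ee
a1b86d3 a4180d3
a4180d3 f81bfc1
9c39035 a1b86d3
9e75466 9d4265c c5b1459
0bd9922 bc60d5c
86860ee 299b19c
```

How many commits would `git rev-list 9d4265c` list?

10

Walking parent pointers from 9d4265c: reachable set = {299b19c, 7ac0ca8, 86860ee, 95fedcd, 9d4265c, a4180d3, a4c220d, e6dd9f0, ef96d27, f81bfc1}.
That is 10 commits.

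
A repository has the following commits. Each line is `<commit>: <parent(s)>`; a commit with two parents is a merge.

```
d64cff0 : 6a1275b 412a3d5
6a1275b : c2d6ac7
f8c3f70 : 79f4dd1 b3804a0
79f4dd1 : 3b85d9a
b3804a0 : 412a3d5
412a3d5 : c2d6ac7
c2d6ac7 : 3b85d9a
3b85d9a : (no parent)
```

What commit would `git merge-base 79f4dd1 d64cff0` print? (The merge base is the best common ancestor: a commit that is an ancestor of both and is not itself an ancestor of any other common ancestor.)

Ancestors of 79f4dd1: {3b85d9a, 79f4dd1}.
Ancestors of d64cff0: {3b85d9a, 412a3d5, 6a1275b, c2d6ac7, d64cff0}.
Common ancestors: {3b85d9a}.
The only common ancestor is 3b85d9a, so it is the merge base.

3b85d9a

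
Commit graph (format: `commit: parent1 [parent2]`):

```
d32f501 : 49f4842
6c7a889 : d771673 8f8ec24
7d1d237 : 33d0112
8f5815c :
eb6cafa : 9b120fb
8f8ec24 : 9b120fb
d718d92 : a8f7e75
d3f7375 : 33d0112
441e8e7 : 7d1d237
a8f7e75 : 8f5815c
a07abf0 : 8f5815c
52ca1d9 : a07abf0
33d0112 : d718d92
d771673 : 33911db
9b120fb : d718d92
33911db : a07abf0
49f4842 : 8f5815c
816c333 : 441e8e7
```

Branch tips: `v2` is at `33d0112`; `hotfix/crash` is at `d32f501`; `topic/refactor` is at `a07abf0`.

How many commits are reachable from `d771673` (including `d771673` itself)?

Walking parent pointers from d771673: reachable set = {33911db, 8f5815c, a07abf0, d771673}.
That is 4 commits.

4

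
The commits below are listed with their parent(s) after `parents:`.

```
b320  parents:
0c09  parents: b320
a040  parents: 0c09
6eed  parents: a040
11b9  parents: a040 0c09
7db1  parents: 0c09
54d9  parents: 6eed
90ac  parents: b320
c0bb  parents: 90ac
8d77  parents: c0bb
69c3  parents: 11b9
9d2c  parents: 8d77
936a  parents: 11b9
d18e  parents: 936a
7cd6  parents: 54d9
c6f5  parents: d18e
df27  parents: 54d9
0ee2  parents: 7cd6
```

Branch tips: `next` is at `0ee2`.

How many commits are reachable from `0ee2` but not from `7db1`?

5

Reachable from 0ee2: {0c09, 0ee2, 54d9, 6eed, 7cd6, a040, b320}.
Reachable from 7db1: {0c09, 7db1, b320}.
In 0ee2's history but not 7db1's: {0ee2, 54d9, 6eed, 7cd6, a040} — 5 commits.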